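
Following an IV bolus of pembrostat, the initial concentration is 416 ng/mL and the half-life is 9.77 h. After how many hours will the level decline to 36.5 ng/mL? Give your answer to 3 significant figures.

34.3 hours

k = ln 2 / 9.77 = 0.07095 h⁻¹
C(t) = C₀ e^(−kt)  ⇒  t = ln(C₀/C) / k
t = ln(416/36.5) / 0.07095 = 2.433 / 0.07095 ≈ 34.3 hours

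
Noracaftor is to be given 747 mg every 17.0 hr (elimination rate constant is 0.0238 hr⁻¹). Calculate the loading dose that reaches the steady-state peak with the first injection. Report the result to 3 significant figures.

Accumulation ratio R = 1 / (1 − e^(−kτ)) = 1 / (1 − e^(−0.02380×17.0)) = 1 / (1 − 0.6672) = 3.005
Loading dose = maintenance dose × R = 747 × 3.005 ≈ 2240 mg

2240 mg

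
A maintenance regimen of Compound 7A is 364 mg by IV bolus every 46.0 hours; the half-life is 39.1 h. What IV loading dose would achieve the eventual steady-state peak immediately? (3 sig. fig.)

k = ln 2 / 39.1 = 0.01773 h⁻¹
Accumulation ratio R = 1 / (1 − e^(−kτ)) = 1 / (1 − e^(−0.01773×46.0)) = 1 / (1 − 0.4424) = 1.794
Loading dose = maintenance dose × R = 364 × 1.794 ≈ 653 mg

653 mg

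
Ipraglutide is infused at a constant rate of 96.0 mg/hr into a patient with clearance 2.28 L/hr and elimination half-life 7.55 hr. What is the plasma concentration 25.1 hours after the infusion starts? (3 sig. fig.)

Css = rate / CL = 96.0 / 2.28 = 42.11 µg/mL
k = ln 2 / 7.55 = 0.09181 hr⁻¹
C(t) = Css (1 − e^(−kt)) = 42.11 × (1 − e^(−2.304)) = 42.11 × 0.9002 ≈ 37.9 µg/mL

37.9 µg/mL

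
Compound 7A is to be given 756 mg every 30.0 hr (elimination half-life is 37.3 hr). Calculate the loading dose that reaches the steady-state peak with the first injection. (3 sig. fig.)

1770 mg

k = ln 2 / 37.3 = 0.01858 hr⁻¹
Accumulation ratio R = 1 / (1 − e^(−kτ)) = 1 / (1 − e^(−0.01858×30.0)) = 1 / (1 − 0.5726) = 2.340
Loading dose = maintenance dose × R = 756 × 2.340 ≈ 1770 mg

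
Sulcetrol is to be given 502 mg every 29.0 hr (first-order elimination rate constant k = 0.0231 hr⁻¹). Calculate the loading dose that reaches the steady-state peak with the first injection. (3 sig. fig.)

1030 mg

Accumulation ratio R = 1 / (1 − e^(−kτ)) = 1 / (1 − e^(−0.02310×29.0)) = 1 / (1 − 0.5118) = 2.048
Loading dose = maintenance dose × R = 502 × 2.048 ≈ 1030 mg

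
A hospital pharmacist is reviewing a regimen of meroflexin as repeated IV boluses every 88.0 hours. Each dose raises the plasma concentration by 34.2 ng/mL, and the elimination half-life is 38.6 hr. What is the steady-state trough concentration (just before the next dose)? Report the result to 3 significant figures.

8.87 ng/mL

k = ln 2 / 38.6 = 0.01796 hr⁻¹
Fraction remaining after one interval: e^(−kτ) = e^(−0.01796 × 88.0) = 0.2059
R = 1 / (1 − 0.2059) = 1.259
Css,max = 34.2 × 1.259 = 43.07 ng/mL
Css,min = Css,max × e^(−kτ) = 43.07 × 0.2059 ≈ 8.87 ng/mL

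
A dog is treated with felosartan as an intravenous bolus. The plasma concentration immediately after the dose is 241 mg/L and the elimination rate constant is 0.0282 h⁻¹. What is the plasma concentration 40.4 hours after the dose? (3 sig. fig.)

77.1 mg/L

C(t) = C₀ e^(−kt) = 241 × e^(−0.02820 × 40.4) = 241 × e^(−1.139) = 241 × 0.3200 ≈ 77.1 mg/L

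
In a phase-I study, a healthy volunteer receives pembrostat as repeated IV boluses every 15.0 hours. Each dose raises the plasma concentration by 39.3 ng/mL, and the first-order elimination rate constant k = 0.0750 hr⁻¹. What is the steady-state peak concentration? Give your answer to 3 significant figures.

58.2 ng/mL

Fraction remaining after one interval: e^(−kτ) = e^(−0.07500 × 15.0) = 0.3247
R = 1 / (1 − 0.3247) = 1.481
Css,max = 39.3 × 1.481 ≈ 58.2 ng/mL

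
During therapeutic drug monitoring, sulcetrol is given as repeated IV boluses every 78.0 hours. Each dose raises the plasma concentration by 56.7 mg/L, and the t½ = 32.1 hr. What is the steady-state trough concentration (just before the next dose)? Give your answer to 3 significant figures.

12.9 mg/L

k = ln 2 / 32.1 = 0.02159 hr⁻¹
Fraction remaining after one interval: e^(−kτ) = e^(−0.02159 × 78.0) = 0.1856
R = 1 / (1 − 0.1856) = 1.228
Css,max = 56.7 × 1.228 = 69.62 mg/L
Css,min = Css,max × e^(−kτ) = 69.62 × 0.1856 ≈ 12.9 mg/L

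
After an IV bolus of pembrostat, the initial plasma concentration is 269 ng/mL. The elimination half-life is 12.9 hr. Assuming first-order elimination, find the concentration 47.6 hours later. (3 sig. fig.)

k = ln 2 / 12.9 = 0.05373 hr⁻¹
C(t) = C₀ e^(−kt) = 269 × e^(−0.05373 × 47.6) = 269 × e^(−2.558) = 269 × 0.07749 ≈ 20.8 ng/mL

20.8 ng/mL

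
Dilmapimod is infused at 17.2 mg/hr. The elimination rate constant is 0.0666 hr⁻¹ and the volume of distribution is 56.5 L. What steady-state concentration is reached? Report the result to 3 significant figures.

CL = k · V = 0.0666 × 56.5 = 3.763 L/hr
Css = rate / CL = 17.2 / 3.763 ≈ 4.57 µg/mL

4.57 µg/mL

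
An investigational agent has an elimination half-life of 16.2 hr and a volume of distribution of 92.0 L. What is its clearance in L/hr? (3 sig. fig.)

k = ln 2 / t½ = ln 2 / 16.2 = 0.04279 hr⁻¹
CL = k · V = 0.04279 × 92.0 ≈ 3.94 L/hr

3.94 L/hr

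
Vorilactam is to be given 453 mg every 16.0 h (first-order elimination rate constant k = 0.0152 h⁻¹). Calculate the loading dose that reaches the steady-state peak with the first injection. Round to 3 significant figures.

Accumulation ratio R = 1 / (1 − e^(−kτ)) = 1 / (1 − e^(−0.01520×16.0)) = 1 / (1 − 0.7841) = 4.632
Loading dose = maintenance dose × R = 453 × 4.632 ≈ 2100 mg

2100 mg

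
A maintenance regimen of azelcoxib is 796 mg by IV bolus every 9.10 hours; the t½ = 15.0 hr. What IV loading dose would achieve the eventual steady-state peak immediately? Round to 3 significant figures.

2320 mg

k = ln 2 / 15.0 = 0.04621 hr⁻¹
Accumulation ratio R = 1 / (1 − e^(−kτ)) = 1 / (1 − e^(−0.04621×9.10)) = 1 / (1 − 0.6567) = 2.913
Loading dose = maintenance dose × R = 796 × 2.913 ≈ 2320 mg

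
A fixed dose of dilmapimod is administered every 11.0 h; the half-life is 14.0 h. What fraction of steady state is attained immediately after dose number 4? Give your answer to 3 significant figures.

0.887

k = ln 2 / 14.0 = 0.04951 h⁻¹
f_n = 1 − e^(−nkτ) = 1 − e^(−4 × 0.04951 × 11.0) = 1 − e^(−2.178) = 1 − 0.1132 ≈ 0.887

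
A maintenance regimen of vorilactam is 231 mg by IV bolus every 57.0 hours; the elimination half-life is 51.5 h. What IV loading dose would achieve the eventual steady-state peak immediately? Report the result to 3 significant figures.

431 mg

k = ln 2 / 51.5 = 0.01346 h⁻¹
Accumulation ratio R = 1 / (1 − e^(−kτ)) = 1 / (1 − e^(−0.01346×57.0)) = 1 / (1 − 0.4643) = 1.867
Loading dose = maintenance dose × R = 231 × 1.867 ≈ 431 mg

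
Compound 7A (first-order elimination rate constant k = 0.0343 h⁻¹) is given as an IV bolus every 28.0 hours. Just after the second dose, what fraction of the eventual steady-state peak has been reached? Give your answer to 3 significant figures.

f_n = 1 − e^(−nkτ) = 1 − e^(−2 × 0.03430 × 28.0) = 1 − e^(−1.921) = 1 − 0.1465 ≈ 0.854

0.854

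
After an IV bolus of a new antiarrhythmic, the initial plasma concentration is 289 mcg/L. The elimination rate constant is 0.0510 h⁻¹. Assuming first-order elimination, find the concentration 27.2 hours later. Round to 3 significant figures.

C(t) = C₀ e^(−kt) = 289 × e^(−0.05100 × 27.2) = 289 × e^(−1.387) = 289 × 0.2498 ≈ 72.2 mcg/L

72.2 mcg/L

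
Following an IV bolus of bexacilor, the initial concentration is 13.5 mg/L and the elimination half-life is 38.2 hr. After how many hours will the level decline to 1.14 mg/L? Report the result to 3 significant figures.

136 hours

k = ln 2 / 38.2 = 0.01815 hr⁻¹
C(t) = C₀ e^(−kt)  ⇒  t = ln(C₀/C) / k
t = ln(13.5/1.14) / 0.01815 = 2.472 / 0.01815 ≈ 136 hours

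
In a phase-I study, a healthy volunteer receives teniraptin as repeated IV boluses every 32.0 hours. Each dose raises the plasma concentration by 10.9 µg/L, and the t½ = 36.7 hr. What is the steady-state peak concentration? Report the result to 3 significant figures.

24.0 µg/L

k = ln 2 / 36.7 = 0.01889 hr⁻¹
Fraction remaining after one interval: e^(−kτ) = e^(−0.01889 × 32.0) = 0.5464
R = 1 / (1 − 0.5464) = 2.205
Css,max = 10.9 × 2.205 ≈ 24.0 µg/L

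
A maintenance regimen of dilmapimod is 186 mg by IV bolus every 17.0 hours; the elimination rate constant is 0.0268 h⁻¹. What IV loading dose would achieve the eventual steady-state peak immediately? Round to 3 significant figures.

Accumulation ratio R = 1 / (1 − e^(−kτ)) = 1 / (1 − e^(−0.02680×17.0)) = 1 / (1 − 0.6341) = 2.733
Loading dose = maintenance dose × R = 186 × 2.733 ≈ 508 mg

508 mg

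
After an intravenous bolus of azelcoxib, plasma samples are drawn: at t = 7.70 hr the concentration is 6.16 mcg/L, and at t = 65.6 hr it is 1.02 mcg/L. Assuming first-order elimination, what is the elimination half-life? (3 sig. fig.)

22.3 hours

k = ln(C₁/C₂) / (t₂ − t₁) = ln(6.16/1.02) / (65.6 − 7.70)
  = 1.798 / 57.90 = 0.03106 hr⁻¹
t½ = ln 2 / k = ln 2 / 0.03106 ≈ 22.3 hours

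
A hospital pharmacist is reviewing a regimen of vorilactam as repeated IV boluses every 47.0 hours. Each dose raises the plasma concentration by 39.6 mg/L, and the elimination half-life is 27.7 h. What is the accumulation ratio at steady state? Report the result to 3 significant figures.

1.45

k = ln 2 / 27.7 = 0.02502 h⁻¹
Fraction remaining after one interval: e^(−kτ) = e^(−0.02502 × 47.0) = 0.3085
R = 1 / (1 − 0.3085) = 1 / 0.6915 ≈ 1.45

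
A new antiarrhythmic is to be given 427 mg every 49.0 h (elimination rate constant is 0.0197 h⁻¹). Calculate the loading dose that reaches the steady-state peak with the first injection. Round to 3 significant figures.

690 mg

Accumulation ratio R = 1 / (1 − e^(−kτ)) = 1 / (1 − e^(−0.01970×49.0)) = 1 / (1 − 0.3809) = 1.615
Loading dose = maintenance dose × R = 427 × 1.615 ≈ 690 mg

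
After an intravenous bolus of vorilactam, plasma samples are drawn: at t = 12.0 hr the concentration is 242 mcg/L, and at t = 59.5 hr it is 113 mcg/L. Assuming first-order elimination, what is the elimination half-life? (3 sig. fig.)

k = ln(C₁/C₂) / (t₂ − t₁) = ln(242/113) / (59.5 − 12.0)
  = 0.7615 / 47.50 = 0.01603 hr⁻¹
t½ = ln 2 / k = ln 2 / 0.01603 ≈ 43.2 hours

43.2 hours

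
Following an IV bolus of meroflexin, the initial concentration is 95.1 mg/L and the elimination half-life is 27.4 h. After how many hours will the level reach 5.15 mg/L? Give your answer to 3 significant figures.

k = ln 2 / 27.4 = 0.02530 h⁻¹
C(t) = C₀ e^(−kt)  ⇒  t = ln(C₀/C) / k
t = ln(95.1/5.15) / 0.02530 = 2.916 / 0.02530 ≈ 115 hours

115 hours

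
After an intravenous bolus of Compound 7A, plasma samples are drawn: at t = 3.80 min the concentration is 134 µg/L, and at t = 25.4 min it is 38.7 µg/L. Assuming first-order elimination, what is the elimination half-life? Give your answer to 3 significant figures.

12.1 minutes

k = ln(C₁/C₂) / (t₂ − t₁) = ln(134/38.7) / (25.4 − 3.80)
  = 1.242 / 21.60 = 0.05750 min⁻¹
t½ = ln 2 / k = ln 2 / 0.05750 ≈ 12.1 minutes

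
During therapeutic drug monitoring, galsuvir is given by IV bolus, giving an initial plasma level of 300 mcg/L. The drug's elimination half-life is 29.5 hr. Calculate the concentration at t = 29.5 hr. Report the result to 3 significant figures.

150 mcg/L

k = ln 2 / 29.5 = 0.02350 hr⁻¹
C(t) = C₀ e^(−kt) = 300 × e^(−0.02350 × 29.5) = 300 × e^(−0.6931) = 300 × 0.5000 ≈ 150 mcg/L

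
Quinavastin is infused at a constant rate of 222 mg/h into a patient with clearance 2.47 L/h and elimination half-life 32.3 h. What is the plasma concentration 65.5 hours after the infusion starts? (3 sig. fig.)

Css = rate / CL = 222 / 2.47 = 89.88 mg/L
k = ln 2 / 32.3 = 0.02146 h⁻¹
C(t) = Css (1 − e^(−kt)) = 89.88 × (1 − e^(−1.406)) = 89.88 × 0.7548 ≈ 67.8 mg/L

67.8 mg/L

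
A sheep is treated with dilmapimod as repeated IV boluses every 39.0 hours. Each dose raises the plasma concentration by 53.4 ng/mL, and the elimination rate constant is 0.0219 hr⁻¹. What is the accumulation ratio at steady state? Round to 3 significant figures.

1.74

Fraction remaining after one interval: e^(−kτ) = e^(−0.02190 × 39.0) = 0.4257
R = 1 / (1 − 0.4257) = 1 / 0.5743 ≈ 1.74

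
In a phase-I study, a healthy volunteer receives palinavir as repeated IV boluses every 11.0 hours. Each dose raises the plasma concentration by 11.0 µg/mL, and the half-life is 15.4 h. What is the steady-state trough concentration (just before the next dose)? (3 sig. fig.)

17.2 µg/mL

k = ln 2 / 15.4 = 0.04501 h⁻¹
Fraction remaining after one interval: e^(−kτ) = e^(−0.04501 × 11.0) = 0.6095
R = 1 / (1 − 0.6095) = 2.561
Css,max = 11.0 × 2.561 = 28.17 µg/mL
Css,min = Css,max × e^(−kτ) = 28.17 × 0.6095 ≈ 17.2 µg/mL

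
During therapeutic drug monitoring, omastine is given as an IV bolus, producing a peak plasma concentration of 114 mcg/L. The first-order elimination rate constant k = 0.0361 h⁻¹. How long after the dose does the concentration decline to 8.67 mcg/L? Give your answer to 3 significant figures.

C(t) = C₀ e^(−kt)  ⇒  t = ln(C₀/C) / k
t = ln(114/8.67) / 0.03610 = 2.576 / 0.03610 ≈ 71.4 hours

71.4 hours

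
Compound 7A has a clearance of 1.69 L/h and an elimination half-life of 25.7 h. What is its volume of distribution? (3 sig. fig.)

62.7 L

k = ln 2 / t½ = ln 2 / 25.7 = 0.02697 h⁻¹
V = CL / k = 1.69 / 0.02697 ≈ 62.7 L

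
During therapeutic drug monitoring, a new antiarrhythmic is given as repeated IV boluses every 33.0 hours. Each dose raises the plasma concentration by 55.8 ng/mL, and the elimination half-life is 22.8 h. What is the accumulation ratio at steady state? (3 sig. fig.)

1.58

k = ln 2 / 22.8 = 0.03040 h⁻¹
Fraction remaining after one interval: e^(−kτ) = e^(−0.03040 × 33.0) = 0.3667
R = 1 / (1 − 0.3667) = 1 / 0.6333 ≈ 1.58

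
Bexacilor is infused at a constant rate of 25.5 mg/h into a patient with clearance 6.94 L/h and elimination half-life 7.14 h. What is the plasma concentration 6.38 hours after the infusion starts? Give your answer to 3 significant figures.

Css = rate / CL = 25.5 / 6.94 = 3.674 µg/mL
k = ln 2 / 7.14 = 0.09708 h⁻¹
C(t) = Css (1 − e^(−kt)) = 3.674 × (1 − e^(−0.6194)) = 3.674 × 0.4617 ≈ 1.70 µg/mL

1.70 µg/mL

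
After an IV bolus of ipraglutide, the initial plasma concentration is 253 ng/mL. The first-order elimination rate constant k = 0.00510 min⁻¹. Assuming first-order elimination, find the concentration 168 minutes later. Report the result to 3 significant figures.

C(t) = C₀ e^(−kt) = 253 × e^(−0.005100 × 168) = 253 × e^(−0.8568) = 253 × 0.4245 ≈ 107 ng/mL

107 ng/mL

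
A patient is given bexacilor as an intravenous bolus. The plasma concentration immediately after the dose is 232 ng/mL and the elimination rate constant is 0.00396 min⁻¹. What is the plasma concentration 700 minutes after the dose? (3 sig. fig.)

14.5 ng/mL

C(t) = C₀ e^(−kt) = 232 × e^(−0.003960 × 700) = 232 × e^(−2.772) = 232 × 0.06254 ≈ 14.5 ng/mL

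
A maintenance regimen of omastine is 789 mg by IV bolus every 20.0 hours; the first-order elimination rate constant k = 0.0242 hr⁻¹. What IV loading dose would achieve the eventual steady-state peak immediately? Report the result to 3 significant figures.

Accumulation ratio R = 1 / (1 − e^(−kτ)) = 1 / (1 − e^(−0.02420×20.0)) = 1 / (1 − 0.6163) = 2.606
Loading dose = maintenance dose × R = 789 × 2.606 ≈ 2060 mg

2060 mg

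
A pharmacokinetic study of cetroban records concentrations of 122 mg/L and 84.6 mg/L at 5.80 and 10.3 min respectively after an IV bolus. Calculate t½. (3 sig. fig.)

8.52 minutes

k = ln(C₁/C₂) / (t₂ − t₁) = ln(122/84.6) / (10.3 − 5.80)
  = 0.3661 / 4.500 = 0.08135 min⁻¹
t½ = ln 2 / k = ln 2 / 0.08135 ≈ 8.52 minutes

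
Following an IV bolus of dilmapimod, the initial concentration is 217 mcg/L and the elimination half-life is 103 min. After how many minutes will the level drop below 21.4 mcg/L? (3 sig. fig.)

k = ln 2 / 103 = 0.006730 min⁻¹
C(t) = C₀ e^(−kt)  ⇒  t = ln(C₀/C) / k
t = ln(217/21.4) / 0.006730 = 2.317 / 0.006730 ≈ 344 minutes

344 minutes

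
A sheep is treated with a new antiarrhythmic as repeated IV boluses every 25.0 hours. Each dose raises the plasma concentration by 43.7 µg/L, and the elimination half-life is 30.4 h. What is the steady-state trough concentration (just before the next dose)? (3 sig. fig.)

k = ln 2 / 30.4 = 0.02280 h⁻¹
Fraction remaining after one interval: e^(−kτ) = e^(−0.02280 × 25.0) = 0.5655
R = 1 / (1 − 0.5655) = 2.302
Css,max = 43.7 × 2.302 = 100.6 µg/L
Css,min = Css,max × e^(−kτ) = 100.6 × 0.5655 ≈ 56.9 µg/L

56.9 µg/L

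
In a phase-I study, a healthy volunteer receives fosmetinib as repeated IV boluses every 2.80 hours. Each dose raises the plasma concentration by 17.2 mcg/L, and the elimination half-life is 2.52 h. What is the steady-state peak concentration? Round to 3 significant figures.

k = ln 2 / 2.52 = 0.2751 h⁻¹
Fraction remaining after one interval: e^(−kτ) = e^(−0.2751 × 2.80) = 0.4629
R = 1 / (1 − 0.4629) = 1.862
Css,max = 17.2 × 1.862 ≈ 32.0 mcg/L

32.0 mcg/L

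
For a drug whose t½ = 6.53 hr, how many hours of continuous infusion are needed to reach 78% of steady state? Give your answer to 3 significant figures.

14.3 hours

k = ln 2 / 6.53 = 0.1061 hr⁻¹
f = 1 − e^(−kt)  ⇒  t = −ln(1 − f) / k
t = −ln(1 − 0.78) / 0.1061 = 1.514 / 0.1061 ≈ 14.3 hours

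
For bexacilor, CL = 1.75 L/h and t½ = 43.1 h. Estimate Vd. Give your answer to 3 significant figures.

109 L

k = ln 2 / t½ = ln 2 / 43.1 = 0.01608 h⁻¹
V = CL / k = 1.75 / 0.01608 ≈ 109 L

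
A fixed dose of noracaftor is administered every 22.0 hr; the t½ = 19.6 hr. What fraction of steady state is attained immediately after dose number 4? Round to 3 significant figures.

k = ln 2 / 19.6 = 0.03536 hr⁻¹
f_n = 1 − e^(−nkτ) = 1 − e^(−4 × 0.03536 × 22.0) = 1 − e^(−3.112) = 1 − 0.04451 ≈ 0.955

0.955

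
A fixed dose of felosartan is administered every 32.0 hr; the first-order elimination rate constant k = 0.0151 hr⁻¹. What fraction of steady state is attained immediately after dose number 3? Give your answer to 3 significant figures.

0.765

f_n = 1 − e^(−nkτ) = 1 − e^(−3 × 0.01510 × 32.0) = 1 − e^(−1.450) = 1 − 0.2347 ≈ 0.765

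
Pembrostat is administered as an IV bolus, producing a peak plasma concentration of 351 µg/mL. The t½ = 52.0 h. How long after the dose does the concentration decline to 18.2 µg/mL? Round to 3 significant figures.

k = ln 2 / 52.0 = 0.01333 h⁻¹
C(t) = C₀ e^(−kt)  ⇒  t = ln(C₀/C) / k
t = ln(351/18.2) / 0.01333 = 2.959 / 0.01333 ≈ 222 hours

222 hours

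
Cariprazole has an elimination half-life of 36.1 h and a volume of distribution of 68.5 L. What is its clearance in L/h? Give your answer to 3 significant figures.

1.32 L/h

k = ln 2 / t½ = ln 2 / 36.1 = 0.01920 h⁻¹
CL = k · V = 0.01920 × 68.5 ≈ 1.32 L/h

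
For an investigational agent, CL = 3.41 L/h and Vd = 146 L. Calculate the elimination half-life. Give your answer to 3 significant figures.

k = CL / V = 3.41 / 146 = 0.02336 h⁻¹
t½ = ln 2 / k = ln 2 / 0.02336 ≈ 29.7 hours

29.7 hours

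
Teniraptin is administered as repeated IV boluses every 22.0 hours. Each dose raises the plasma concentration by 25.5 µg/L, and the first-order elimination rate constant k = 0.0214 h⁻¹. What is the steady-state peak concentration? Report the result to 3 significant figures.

Fraction remaining after one interval: e^(−kτ) = e^(−0.02140 × 22.0) = 0.6245
R = 1 / (1 − 0.6245) = 2.663
Css,max = 25.5 × 2.663 ≈ 67.9 µg/L

67.9 µg/L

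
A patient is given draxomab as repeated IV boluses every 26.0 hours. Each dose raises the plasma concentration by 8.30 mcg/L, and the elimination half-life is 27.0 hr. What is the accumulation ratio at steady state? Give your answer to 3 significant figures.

2.05

k = ln 2 / 27.0 = 0.02567 hr⁻¹
Fraction remaining after one interval: e^(−kτ) = e^(−0.02567 × 26.0) = 0.5130
R = 1 / (1 − 0.5130) = 1 / 0.4870 ≈ 2.05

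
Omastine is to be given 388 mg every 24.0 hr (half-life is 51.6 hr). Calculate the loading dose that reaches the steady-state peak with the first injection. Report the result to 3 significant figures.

k = ln 2 / 51.6 = 0.01343 hr⁻¹
Accumulation ratio R = 1 / (1 − e^(−kτ)) = 1 / (1 − e^(−0.01343×24.0)) = 1 / (1 − 0.7244) = 3.629
Loading dose = maintenance dose × R = 388 × 3.629 ≈ 1410 mg

1410 mg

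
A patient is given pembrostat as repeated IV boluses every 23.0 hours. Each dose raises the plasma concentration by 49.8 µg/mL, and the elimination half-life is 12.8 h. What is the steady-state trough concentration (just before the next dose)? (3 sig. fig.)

k = ln 2 / 12.8 = 0.05415 h⁻¹
Fraction remaining after one interval: e^(−kτ) = e^(−0.05415 × 23.0) = 0.2878
R = 1 / (1 − 0.2878) = 1.404
Css,max = 49.8 × 1.404 = 69.92 µg/mL
Css,min = Css,max × e^(−kτ) = 69.92 × 0.2878 ≈ 20.1 µg/mL

20.1 µg/mL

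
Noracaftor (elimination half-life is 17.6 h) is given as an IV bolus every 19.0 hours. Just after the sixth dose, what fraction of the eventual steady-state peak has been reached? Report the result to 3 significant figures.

k = ln 2 / 17.6 = 0.03938 h⁻¹
f_n = 1 − e^(−nkτ) = 1 − e^(−6 × 0.03938 × 19.0) = 1 − e^(−4.490) = 1 − 0.01122 ≈ 0.989

0.989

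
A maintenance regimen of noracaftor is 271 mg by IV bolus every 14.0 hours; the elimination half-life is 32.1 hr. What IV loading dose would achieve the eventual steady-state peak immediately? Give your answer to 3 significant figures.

k = ln 2 / 32.1 = 0.02159 hr⁻¹
Accumulation ratio R = 1 / (1 − e^(−kτ)) = 1 / (1 − e^(−0.02159×14.0)) = 1 / (1 − 0.7391) = 3.833
Loading dose = maintenance dose × R = 271 × 3.833 ≈ 1040 mg

1040 mg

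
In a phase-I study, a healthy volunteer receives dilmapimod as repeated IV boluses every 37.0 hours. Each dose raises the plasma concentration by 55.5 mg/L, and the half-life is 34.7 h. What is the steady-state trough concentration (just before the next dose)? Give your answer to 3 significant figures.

50.7 mg/L

k = ln 2 / 34.7 = 0.01998 h⁻¹
Fraction remaining after one interval: e^(−kτ) = e^(−0.01998 × 37.0) = 0.4775
R = 1 / (1 − 0.4775) = 1.914
Css,max = 55.5 × 1.914 = 106.2 mg/L
Css,min = Css,max × e^(−kτ) = 106.2 × 0.4775 ≈ 50.7 mg/L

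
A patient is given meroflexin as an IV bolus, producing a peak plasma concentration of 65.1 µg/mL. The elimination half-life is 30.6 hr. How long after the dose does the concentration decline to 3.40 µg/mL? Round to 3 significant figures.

130 hours

k = ln 2 / 30.6 = 0.02265 hr⁻¹
C(t) = C₀ e^(−kt)  ⇒  t = ln(C₀/C) / k
t = ln(65.1/3.40) / 0.02265 = 2.952 / 0.02265 ≈ 130 hours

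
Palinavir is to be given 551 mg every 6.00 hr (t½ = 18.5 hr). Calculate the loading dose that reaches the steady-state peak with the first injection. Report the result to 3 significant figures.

2740 mg

k = ln 2 / 18.5 = 0.03747 hr⁻¹
Accumulation ratio R = 1 / (1 − e^(−kτ)) = 1 / (1 − e^(−0.03747×6.00)) = 1 / (1 − 0.7987) = 4.967
Loading dose = maintenance dose × R = 551 × 4.967 ≈ 2740 mg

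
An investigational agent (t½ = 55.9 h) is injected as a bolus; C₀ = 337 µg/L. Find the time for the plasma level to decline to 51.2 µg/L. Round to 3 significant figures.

152 hours

k = ln 2 / 55.9 = 0.01240 h⁻¹
C(t) = C₀ e^(−kt)  ⇒  t = ln(C₀/C) / k
t = ln(337/51.2) / 0.01240 = 1.884 / 0.01240 ≈ 152 hours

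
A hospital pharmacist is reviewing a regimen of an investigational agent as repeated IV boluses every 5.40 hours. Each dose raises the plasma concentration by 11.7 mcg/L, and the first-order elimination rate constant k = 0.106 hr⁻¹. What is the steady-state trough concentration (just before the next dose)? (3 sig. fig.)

Fraction remaining after one interval: e^(−kτ) = e^(−0.1060 × 5.40) = 0.5642
R = 1 / (1 − 0.5642) = 2.294
Css,max = 11.7 × 2.294 = 26.85 mcg/L
Css,min = Css,max × e^(−kτ) = 26.85 × 0.5642 ≈ 15.1 mcg/L

15.1 mcg/L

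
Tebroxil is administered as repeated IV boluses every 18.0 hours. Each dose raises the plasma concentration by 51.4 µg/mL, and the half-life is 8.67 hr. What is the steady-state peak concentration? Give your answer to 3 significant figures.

k = ln 2 / 8.67 = 0.07995 hr⁻¹
Fraction remaining after one interval: e^(−kτ) = e^(−0.07995 × 18.0) = 0.2372
R = 1 / (1 − 0.2372) = 1.311
Css,max = 51.4 × 1.311 ≈ 67.4 µg/mL

67.4 µg/mL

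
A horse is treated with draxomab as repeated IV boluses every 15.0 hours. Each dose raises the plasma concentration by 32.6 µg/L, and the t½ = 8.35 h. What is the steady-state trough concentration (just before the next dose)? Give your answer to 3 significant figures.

13.2 µg/L

k = ln 2 / 8.35 = 0.08301 h⁻¹
Fraction remaining after one interval: e^(−kτ) = e^(−0.08301 × 15.0) = 0.2879
R = 1 / (1 − 0.2879) = 1.404
Css,max = 32.6 × 1.404 = 45.78 µg/L
Css,min = Css,max × e^(−kτ) = 45.78 × 0.2879 ≈ 13.2 µg/L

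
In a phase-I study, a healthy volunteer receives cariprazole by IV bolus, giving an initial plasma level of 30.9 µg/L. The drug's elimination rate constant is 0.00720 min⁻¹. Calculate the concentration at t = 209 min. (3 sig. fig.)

6.86 µg/L

C(t) = C₀ e^(−kt) = 30.9 × e^(−0.007200 × 209) = 30.9 × e^(−1.505) = 30.9 × 0.2221 ≈ 6.86 µg/L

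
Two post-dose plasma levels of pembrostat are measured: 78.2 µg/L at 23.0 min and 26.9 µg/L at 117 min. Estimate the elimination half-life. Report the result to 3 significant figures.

61.1 minutes

k = ln(C₁/C₂) / (t₂ − t₁) = ln(78.2/26.9) / (117 − 23.0)
  = 1.067 / 94.00 = 0.01135 min⁻¹
t½ = ln 2 / k = ln 2 / 0.01135 ≈ 61.1 minutes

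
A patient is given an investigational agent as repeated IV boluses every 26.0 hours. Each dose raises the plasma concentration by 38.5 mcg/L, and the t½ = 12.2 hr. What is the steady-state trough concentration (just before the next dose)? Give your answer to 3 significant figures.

k = ln 2 / 12.2 = 0.05682 hr⁻¹
Fraction remaining after one interval: e^(−kτ) = e^(−0.05682 × 26.0) = 0.2283
R = 1 / (1 − 0.2283) = 1.296
Css,max = 38.5 × 1.296 = 49.89 mcg/L
Css,min = Css,max × e^(−kτ) = 49.89 × 0.2283 ≈ 11.4 mcg/L

11.4 mcg/L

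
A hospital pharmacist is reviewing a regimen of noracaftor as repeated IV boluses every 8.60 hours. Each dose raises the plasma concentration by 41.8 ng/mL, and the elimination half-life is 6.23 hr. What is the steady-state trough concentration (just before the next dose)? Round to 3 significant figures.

k = ln 2 / 6.23 = 0.1113 hr⁻¹
Fraction remaining after one interval: e^(−kτ) = e^(−0.1113 × 8.60) = 0.3841
R = 1 / (1 − 0.3841) = 1.624
Css,max = 41.8 × 1.624 = 67.87 ng/mL
Css,min = Css,max × e^(−kτ) = 67.87 × 0.3841 ≈ 26.1 ng/mL

26.1 ng/mL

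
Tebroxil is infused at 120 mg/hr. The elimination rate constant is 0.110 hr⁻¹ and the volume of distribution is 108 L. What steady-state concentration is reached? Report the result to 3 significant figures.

10.1 mg/L

CL = k · V = 0.110 × 108 = 11.88 L/hr
Css = rate / CL = 120 / 11.88 ≈ 10.1 mg/L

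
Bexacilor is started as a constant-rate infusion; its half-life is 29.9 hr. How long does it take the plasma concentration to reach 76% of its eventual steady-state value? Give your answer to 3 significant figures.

61.6 hours

k = ln 2 / 29.9 = 0.02318 hr⁻¹
f = 1 − e^(−kt)  ⇒  t = −ln(1 − f) / k
t = −ln(1 − 0.76) / 0.02318 = 1.427 / 0.02318 ≈ 61.6 hours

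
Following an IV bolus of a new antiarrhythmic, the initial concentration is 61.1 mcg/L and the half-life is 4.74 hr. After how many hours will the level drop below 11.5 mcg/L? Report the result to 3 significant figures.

11.4 hours

k = ln 2 / 4.74 = 0.1462 hr⁻¹
C(t) = C₀ e^(−kt)  ⇒  t = ln(C₀/C) / k
t = ln(61.1/11.5) / 0.1462 = 1.670 / 0.1462 ≈ 11.4 hours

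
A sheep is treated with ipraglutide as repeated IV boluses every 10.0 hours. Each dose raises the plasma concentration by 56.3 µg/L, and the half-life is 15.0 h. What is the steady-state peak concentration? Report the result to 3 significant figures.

k = ln 2 / 15.0 = 0.04621 h⁻¹
Fraction remaining after one interval: e^(−kτ) = e^(−0.04621 × 10.0) = 0.6300
R = 1 / (1 − 0.6300) = 2.702
Css,max = 56.3 × 2.702 ≈ 152 µg/L

152 µg/L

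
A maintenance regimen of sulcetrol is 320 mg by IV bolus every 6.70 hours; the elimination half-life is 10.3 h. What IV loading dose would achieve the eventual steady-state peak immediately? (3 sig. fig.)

k = ln 2 / 10.3 = 0.06730 h⁻¹
Accumulation ratio R = 1 / (1 − e^(−kτ)) = 1 / (1 − e^(−0.06730×6.70)) = 1 / (1 − 0.6371) = 2.755
Loading dose = maintenance dose × R = 320 × 2.755 ≈ 882 mg

882 mg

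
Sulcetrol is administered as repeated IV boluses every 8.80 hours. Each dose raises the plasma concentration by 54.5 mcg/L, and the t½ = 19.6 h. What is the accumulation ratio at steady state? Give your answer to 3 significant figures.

k = ln 2 / 19.6 = 0.03536 h⁻¹
Fraction remaining after one interval: e^(−kτ) = e^(−0.03536 × 8.80) = 0.7326
R = 1 / (1 − 0.7326) = 1 / 0.2674 ≈ 3.74

3.74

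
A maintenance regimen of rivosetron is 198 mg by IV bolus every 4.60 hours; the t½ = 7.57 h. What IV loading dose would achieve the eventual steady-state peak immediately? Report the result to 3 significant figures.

576 mg

k = ln 2 / 7.57 = 0.09157 h⁻¹
Accumulation ratio R = 1 / (1 − e^(−kτ)) = 1 / (1 − e^(−0.09157×4.60)) = 1 / (1 − 0.6563) = 2.909
Loading dose = maintenance dose × R = 198 × 2.909 ≈ 576 mg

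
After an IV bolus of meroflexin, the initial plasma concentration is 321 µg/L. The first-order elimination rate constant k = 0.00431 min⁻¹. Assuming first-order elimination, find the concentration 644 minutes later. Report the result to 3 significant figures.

C(t) = C₀ e^(−kt) = 321 × e^(−0.004310 × 644) = 321 × e^(−2.776) = 321 × 0.06231 ≈ 20.0 µg/L

20.0 µg/L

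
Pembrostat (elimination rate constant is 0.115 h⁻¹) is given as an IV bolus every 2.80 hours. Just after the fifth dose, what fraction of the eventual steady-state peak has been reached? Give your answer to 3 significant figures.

0.800

f_n = 1 − e^(−nkτ) = 1 − e^(−5 × 0.1150 × 2.80) = 1 − e^(−1.610) = 1 − 0.1999 ≈ 0.800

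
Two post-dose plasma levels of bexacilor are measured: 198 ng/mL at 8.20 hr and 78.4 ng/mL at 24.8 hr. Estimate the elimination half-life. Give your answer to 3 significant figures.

12.4 hours

k = ln(C₁/C₂) / (t₂ − t₁) = ln(198/78.4) / (24.8 − 8.20)
  = 0.9264 / 16.60 = 0.05581 hr⁻¹
t½ = ln 2 / k = ln 2 / 0.05581 ≈ 12.4 hours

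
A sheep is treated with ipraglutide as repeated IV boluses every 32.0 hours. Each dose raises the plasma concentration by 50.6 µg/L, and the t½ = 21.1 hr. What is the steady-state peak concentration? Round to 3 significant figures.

k = ln 2 / 21.1 = 0.03285 hr⁻¹
Fraction remaining after one interval: e^(−kτ) = e^(−0.03285 × 32.0) = 0.3495
R = 1 / (1 − 0.3495) = 1.537
Css,max = 50.6 × 1.537 ≈ 77.8 µg/L

77.8 µg/L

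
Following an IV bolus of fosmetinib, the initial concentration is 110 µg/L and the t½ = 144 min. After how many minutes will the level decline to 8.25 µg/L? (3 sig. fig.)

538 minutes

k = ln 2 / 144 = 0.004814 min⁻¹
C(t) = C₀ e^(−kt)  ⇒  t = ln(C₀/C) / k
t = ln(110/8.25) / 0.004814 = 2.590 / 0.004814 ≈ 538 minutes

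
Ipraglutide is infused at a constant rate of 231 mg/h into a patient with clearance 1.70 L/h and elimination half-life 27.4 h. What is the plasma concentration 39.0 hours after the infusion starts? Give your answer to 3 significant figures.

85.2 µg/mL

Css = rate / CL = 231 / 1.70 = 135.9 µg/mL
k = ln 2 / 27.4 = 0.02530 h⁻¹
C(t) = Css (1 − e^(−kt)) = 135.9 × (1 − e^(−0.9866)) = 135.9 × 0.6272 ≈ 85.2 µg/mL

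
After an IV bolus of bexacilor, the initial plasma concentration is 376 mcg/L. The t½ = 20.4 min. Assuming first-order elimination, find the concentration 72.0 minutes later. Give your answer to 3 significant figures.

32.6 mcg/L

k = ln 2 / 20.4 = 0.03398 min⁻¹
72.0 min is 3.529 half-lives, so C = 376 × (1/2)^3.529 = 376 × 0.08660 ≈ 32.6 mcg/L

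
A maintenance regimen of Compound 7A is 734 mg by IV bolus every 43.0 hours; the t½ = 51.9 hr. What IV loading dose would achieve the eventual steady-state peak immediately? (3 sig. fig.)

k = ln 2 / 51.9 = 0.01336 hr⁻¹
Accumulation ratio R = 1 / (1 − e^(−kτ)) = 1 / (1 − e^(−0.01336×43.0)) = 1 / (1 − 0.5631) = 2.289
Loading dose = maintenance dose × R = 734 × 2.289 ≈ 1680 mg

1680 mg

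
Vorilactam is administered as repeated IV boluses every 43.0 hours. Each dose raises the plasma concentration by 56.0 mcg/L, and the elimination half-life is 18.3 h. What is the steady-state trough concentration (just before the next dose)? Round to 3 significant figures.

k = ln 2 / 18.3 = 0.03788 h⁻¹
Fraction remaining after one interval: e^(−kτ) = e^(−0.03788 × 43.0) = 0.1962
R = 1 / (1 − 0.1962) = 1.244
Css,max = 56.0 × 1.244 = 69.67 mcg/L
Css,min = Css,max × e^(−kτ) = 69.67 × 0.1962 ≈ 13.7 mcg/L

13.7 mcg/L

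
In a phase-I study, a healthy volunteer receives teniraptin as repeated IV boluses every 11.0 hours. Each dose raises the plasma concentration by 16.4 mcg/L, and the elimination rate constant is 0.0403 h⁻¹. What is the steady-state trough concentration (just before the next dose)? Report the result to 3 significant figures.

Fraction remaining after one interval: e^(−kτ) = e^(−0.04030 × 11.0) = 0.6419
R = 1 / (1 − 0.6419) = 2.793
Css,max = 16.4 × 2.793 = 45.80 mcg/L
Css,min = Css,max × e^(−kτ) = 45.80 × 0.6419 ≈ 29.4 mcg/L

29.4 mcg/L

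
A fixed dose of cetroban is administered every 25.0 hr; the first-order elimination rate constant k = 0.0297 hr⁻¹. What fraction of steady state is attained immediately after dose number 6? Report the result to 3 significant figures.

f_n = 1 − e^(−nkτ) = 1 − e^(−6 × 0.02970 × 25.0) = 1 − e^(−4.455) = 1 − 0.01162 ≈ 0.988

0.988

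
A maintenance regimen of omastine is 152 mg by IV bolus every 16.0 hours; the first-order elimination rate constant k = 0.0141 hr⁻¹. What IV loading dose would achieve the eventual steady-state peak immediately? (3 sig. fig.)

753 mg

Accumulation ratio R = 1 / (1 − e^(−kτ)) = 1 / (1 − e^(−0.01410×16.0)) = 1 / (1 − 0.7980) = 4.951
Loading dose = maintenance dose × R = 152 × 4.951 ≈ 753 mg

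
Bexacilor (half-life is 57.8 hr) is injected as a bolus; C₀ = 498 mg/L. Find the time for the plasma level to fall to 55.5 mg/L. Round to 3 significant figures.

k = ln 2 / 57.8 = 0.01199 hr⁻¹
C(t) = C₀ e^(−kt)  ⇒  t = ln(C₀/C) / k
t = ln(498/55.5) / 0.01199 = 2.194 / 0.01199 ≈ 183 hours

183 hours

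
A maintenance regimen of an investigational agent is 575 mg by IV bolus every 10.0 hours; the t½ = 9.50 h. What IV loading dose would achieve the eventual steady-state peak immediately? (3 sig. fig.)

k = ln 2 / 9.50 = 0.07296 h⁻¹
Accumulation ratio R = 1 / (1 − e^(−kτ)) = 1 / (1 − e^(−0.07296×10.0)) = 1 / (1 − 0.4821) = 1.931
Loading dose = maintenance dose × R = 575 × 1.931 ≈ 1110 mg

1110 mg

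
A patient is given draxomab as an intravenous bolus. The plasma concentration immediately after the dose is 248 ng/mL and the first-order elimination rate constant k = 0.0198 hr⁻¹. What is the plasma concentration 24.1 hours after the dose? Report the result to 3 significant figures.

154 ng/mL

C(t) = C₀ e^(−kt) = 248 × e^(−0.01980 × 24.1) = 248 × e^(−0.4772) = 248 × 0.6205 ≈ 154 ng/mL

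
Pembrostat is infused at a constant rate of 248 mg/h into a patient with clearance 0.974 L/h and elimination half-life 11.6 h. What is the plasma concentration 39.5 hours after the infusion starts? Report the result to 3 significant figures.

231 mg/L

Css = rate / CL = 248 / 0.974 = 254.6 mg/L
k = ln 2 / 11.6 = 0.05975 h⁻¹
C(t) = Css (1 − e^(−kt)) = 254.6 × (1 − e^(−2.360)) = 254.6 × 0.9056 ≈ 231 mg/L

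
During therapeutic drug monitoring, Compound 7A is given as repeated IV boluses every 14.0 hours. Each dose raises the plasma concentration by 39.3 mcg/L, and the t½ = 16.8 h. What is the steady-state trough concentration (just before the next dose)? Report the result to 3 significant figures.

k = ln 2 / 16.8 = 0.04126 h⁻¹
Fraction remaining after one interval: e^(−kτ) = e^(−0.04126 × 14.0) = 0.5612
R = 1 / (1 − 0.5612) = 2.279
Css,max = 39.3 × 2.279 = 89.57 mcg/L
Css,min = Css,max × e^(−kτ) = 89.57 × 0.5612 ≈ 50.3 mcg/L

50.3 mcg/L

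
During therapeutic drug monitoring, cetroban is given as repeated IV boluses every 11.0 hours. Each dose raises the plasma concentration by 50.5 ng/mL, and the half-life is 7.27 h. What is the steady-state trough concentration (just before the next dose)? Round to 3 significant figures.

27.2 ng/mL

k = ln 2 / 7.27 = 0.09534 h⁻¹
Fraction remaining after one interval: e^(−kτ) = e^(−0.09534 × 11.0) = 0.3504
R = 1 / (1 − 0.3504) = 1.539
Css,max = 50.5 × 1.539 = 77.74 ng/mL
Css,min = Css,max × e^(−kτ) = 77.74 × 0.3504 ≈ 27.2 ng/mL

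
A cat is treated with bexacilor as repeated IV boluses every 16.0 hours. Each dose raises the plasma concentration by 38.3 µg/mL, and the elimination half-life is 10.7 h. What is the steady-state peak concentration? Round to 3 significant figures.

k = ln 2 / 10.7 = 0.06478 h⁻¹
Fraction remaining after one interval: e^(−kτ) = e^(−0.06478 × 16.0) = 0.3547
R = 1 / (1 − 0.3547) = 1.550
Css,max = 38.3 × 1.550 ≈ 59.4 µg/mL

59.4 µg/mL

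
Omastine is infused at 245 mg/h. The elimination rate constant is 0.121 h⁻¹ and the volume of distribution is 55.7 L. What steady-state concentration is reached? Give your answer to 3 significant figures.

36.4 mg/L

CL = k · V = 0.121 × 55.7 = 6.740 L/h
Css = rate / CL = 245 / 6.740 ≈ 36.4 mg/L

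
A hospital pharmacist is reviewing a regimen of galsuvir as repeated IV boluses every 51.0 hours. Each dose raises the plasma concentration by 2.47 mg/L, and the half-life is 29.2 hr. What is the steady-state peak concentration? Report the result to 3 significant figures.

3.52 mg/L

k = ln 2 / 29.2 = 0.02374 hr⁻¹
Fraction remaining after one interval: e^(−kτ) = e^(−0.02374 × 51.0) = 0.2980
R = 1 / (1 − 0.2980) = 1.425
Css,max = 2.47 × 1.425 ≈ 3.52 mg/L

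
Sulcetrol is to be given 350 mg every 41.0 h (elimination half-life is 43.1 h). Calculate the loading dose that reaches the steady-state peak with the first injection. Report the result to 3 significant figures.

k = ln 2 / 43.1 = 0.01608 h⁻¹
Accumulation ratio R = 1 / (1 − e^(−kτ)) = 1 / (1 − e^(−0.01608×41.0)) = 1 / (1 − 0.5172) = 2.071
Loading dose = maintenance dose × R = 350 × 2.071 ≈ 725 mg

725 mg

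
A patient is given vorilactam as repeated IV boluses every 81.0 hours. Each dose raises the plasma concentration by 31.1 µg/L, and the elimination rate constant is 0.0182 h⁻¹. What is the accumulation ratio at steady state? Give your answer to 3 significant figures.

Fraction remaining after one interval: e^(−kτ) = e^(−0.01820 × 81.0) = 0.2290
R = 1 / (1 − 0.2290) = 1 / 0.7710 ≈ 1.30

1.30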